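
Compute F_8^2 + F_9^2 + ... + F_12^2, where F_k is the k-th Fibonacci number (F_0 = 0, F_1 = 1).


There is a standard identity sum_{k=0}^{N} F_k^2 = F_N * F_{N+1} (proved inductively from the telescoping relation F_k^2 = F_k F_{k+1} - F_{k-1} F_k). Then
sum_{k=8}^{12} F_k^2 = F_12 F_13 - F_7 F_8.
Computing: F_12 = 144, F_13 = 233, F_7 = 13, F_8 = 21.
Sum = 144 * 233 - 13 * 21 = 33279.

33279


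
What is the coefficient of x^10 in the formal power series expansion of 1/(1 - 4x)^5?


The general identity 1/(1 - c x)^r = sum_{k>=0} c^k C(k + r - 1, r - 1) x^k follows by substituting y = c x into 1/(1 - y)^r = sum_{k>=0} C(k + r - 1, r - 1) y^k.
For c = 4, r = 5, k = 10:
4^10 * C(14, 4) = 1048576 * 1001 = 1049624576.

1049624576


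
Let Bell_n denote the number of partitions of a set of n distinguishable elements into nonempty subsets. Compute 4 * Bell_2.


Bell_2 can be computed from the Bell triangle or from Dobinski's identity Bell_n = (1/e) * sum_{k>=0} k^n / k!.
Computing Bell_2 = 2.
Then 4 * 2 = 8.

8


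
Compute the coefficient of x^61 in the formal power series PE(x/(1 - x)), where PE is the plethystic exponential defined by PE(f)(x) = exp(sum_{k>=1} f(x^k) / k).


For f(x) = x/(1 - x) we have
sum_{k>=1} f(x^k) / k = sum_{k>=1} (1/k) * x^k / (1 - x^k) = sum_{k, m >= 1} x^(k m) / k,
which after exponentiating simplifies to
PE(x/(1 - x)) = prod_{k>=1} 1 / (1 - x^k).
This is the generating function for the partition function p(n), so the coefficient of x^61 is p(61).
Computing p(61) by dynamic programming over parts 1, 2, ..., 61: p(61) = 1121505.

1121505


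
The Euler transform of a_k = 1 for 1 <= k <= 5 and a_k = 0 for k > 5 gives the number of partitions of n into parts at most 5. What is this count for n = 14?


Partitions of 14 into parts at most 5:
Using generating function (1-x)^(-1)(1-x^2)^(-1)...(1-x^5)^(-1),
the coefficient of x^14 = 70

70


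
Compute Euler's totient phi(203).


phi(n) counts integers in [1, n] coprime to n. Using the multiplicative formula phi(n) = n * prod_{p | n} (1 - 1/p):
203 = 7 * 29, so
phi(203) = 203 * (1 - 1/7) * (1 - 1/29) = 168.

168


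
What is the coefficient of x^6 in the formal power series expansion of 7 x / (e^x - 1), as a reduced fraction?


The exponential generating function for Bernoulli numbers is
x / (e^x - 1) = sum_{k>=0} B_k x^k / k!.
So the coefficient of x^6 in 7 x / (e^x - 1) is 7 B_6 / 6!.
Computing: B_6 = 1/42, 6! = 720, giving
7 * 1/42 / 720 = 1/4320.

1/4320


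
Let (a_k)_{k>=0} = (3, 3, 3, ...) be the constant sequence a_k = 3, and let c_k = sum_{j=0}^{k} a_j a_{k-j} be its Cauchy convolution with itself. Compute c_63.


Since a_j = 3 for all j >= 0, the convolution sum becomes
c_k = sum_{j=0}^{k} 3 * 3 = 9 * (k + 1).
Equivalently, the generating function of (a_k) is 3/(1 - x) and its square is 9/(1 - x)^2 = sum_{k>=0} 9(k + 1) x^k.
For k = 63: 9 * 64 = 576.

576


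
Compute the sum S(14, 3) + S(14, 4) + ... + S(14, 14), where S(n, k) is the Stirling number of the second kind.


By definition, S(n, k) counts partitions of an n-set into exactly k nonempty blocks.
Computing row n = 14 for k = 3..14:
S(14, k): 788970, 10391745, 40075035, 63436373, 49329280, 20912320, 5135130, 752752, 66066, 3367, 91, 1
Sum = 190891130.

190891130


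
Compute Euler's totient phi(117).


phi(n) counts integers in [1, n] coprime to n. Using the multiplicative formula phi(n) = n * prod_{p | n} (1 - 1/p):
117 = 3^2 * 13, so
phi(117) = 117 * (1 - 1/3) * (1 - 1/13) = 72.

72


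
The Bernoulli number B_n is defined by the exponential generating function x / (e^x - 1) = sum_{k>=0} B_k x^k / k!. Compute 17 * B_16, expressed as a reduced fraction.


Bernoulli numbers can also be computed recursively via B_0 = 1 and sum_{j=0}^{m} C(m+1, j) B_j = 0 for m >= 1. Odd-index Bernoulli numbers vanish for k >= 3.
Computing B_16 = -3617/510, so 17 * B_16 = 17 * -3617/510 = -3617/30.

-3617/30


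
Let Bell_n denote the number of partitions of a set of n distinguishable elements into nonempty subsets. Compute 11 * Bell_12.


Bell_12 can be computed from the Bell triangle or from Dobinski's identity Bell_n = (1/e) * sum_{k>=0} k^n / k!.
Computing Bell_12 = 4213597.
Then 11 * 4213597 = 46349567.

46349567


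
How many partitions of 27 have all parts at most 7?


Using the generating function (1-x)^(-1)(1-x^2)^(-1)...(1-x^7)^(-1),
the coefficient of x^27 counts these restricted partitions.
Result = 1175

1175


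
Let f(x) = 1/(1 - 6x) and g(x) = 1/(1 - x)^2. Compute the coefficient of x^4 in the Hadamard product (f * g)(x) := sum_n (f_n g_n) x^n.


f has coefficients f_k = 6^k. For g = 1/(1 - x)^2 the coefficient is g_k = C(k + 1, 1) = k + 1. The Hadamard coefficient is (f * g)_k = 6^k * (k + 1).
For k = 4: 6^4 * 5 = 1296 * 5 = 6480.

6480


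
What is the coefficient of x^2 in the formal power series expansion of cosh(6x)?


The Maclaurin series is cosh(t) = sum_{m>=0} t^(2m) / (2m)!, so substituting t = 6x, only even powers of x are nonzero, with coefficient of x^(2m) equal to 6^(2m) / (2m)!.
For x^2 the coefficient is 6^2/2! = 36/2 = 18.

18


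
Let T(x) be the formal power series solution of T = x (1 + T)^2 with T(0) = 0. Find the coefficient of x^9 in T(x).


Apply the Lagrange inversion formula: if T = x * phi(T) with phi(t) = (1 + t)^2, then [x^n] T = (1/n) [t^(n-1)] phi(t)^n = (1/n) [t^(n-1)] (1 + t)^(2n) = (1/n) C(2n, n-1).
Using the identity C(2n, n-1) = C(2n, n) * n / (n+1), the unscaled factor equals C(2n, n) / (n+1) = C_n, the n-th Catalan number.
For n = 9: C_9 = C(18, 9) / 10 = 48620/10 = 4862 = 4862.

4862


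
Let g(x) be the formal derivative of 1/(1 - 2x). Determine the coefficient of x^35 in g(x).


Differentiate termwise: d/dx sum_{k>=0} 2^k x^k = sum_{k>=1} k 2^k x^(k-1) = sum_{j>=0} (j+1) 2^(j+1) x^j.
Equivalently, d/dx [1/(1 - 2x)] = 2/(1 - 2x)^2.
For j = 35: 36 * 2^36 = 36 * 68719476736 = 2473901162496.

2473901162496


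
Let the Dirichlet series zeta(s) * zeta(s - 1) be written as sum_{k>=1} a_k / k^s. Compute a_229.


Convolution gives a_k = sum_{d | k} d * 1 = sum_{d | k} d = sigma(k), the sum of positive divisors of k.
For k = 229, the divisors are 1, 229, so
sigma(229) = 1 + 229 = 230.

230


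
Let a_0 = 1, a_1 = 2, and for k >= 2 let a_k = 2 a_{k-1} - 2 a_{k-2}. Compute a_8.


Iterating the recurrence forward:
a_0 = 1
a_1 = 2
a_2 = 2*2 - 2*1 = 2
a_3 = 2*2 - 2*2 = 0
a_4 = 2*0 - 2*2 = -4
a_5 = 2*-4 - 2*0 = -8
a_6 = 2*-8 - 2*-4 = -8
a_7 = 2*-8 - 2*-8 = 0
a_8 = 2*0 - 2*-8 = 16
So a_8 = 16.

16


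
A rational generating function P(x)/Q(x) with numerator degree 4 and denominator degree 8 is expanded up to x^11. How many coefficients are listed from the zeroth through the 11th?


Expanding up to x^11 gives the coefficients for x^0, x^1, ..., x^11.
That is 11 + 1 = 12 coefficients in total.

12


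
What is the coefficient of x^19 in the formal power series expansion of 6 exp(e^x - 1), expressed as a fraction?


exp(e^x - 1) is the exponential generating function for the Bell numbers Bell_k: exp(e^x - 1) = sum_{k>=0} Bell_k x^k / k!.
So the coefficient of x^19 in 6 exp(e^x - 1) is 6 Bell_19 / 19!.
Computing: Bell_19 = 5832742205057 and 19! = 121645100408832000, giving
6 * 5832742205057/121645100408832000 = 5832742205057/20274183401472000.

5832742205057/20274183401472000


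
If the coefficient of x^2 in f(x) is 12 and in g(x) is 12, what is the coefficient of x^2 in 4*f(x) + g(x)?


Scalar multiplication scales coefficients: 4 * 12 = 48.
Then add the g coefficient: 48 + 12
= 60

60


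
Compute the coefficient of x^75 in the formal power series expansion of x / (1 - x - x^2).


Let f(x) = sum_{k>=0} a_k x^k. Multiplying f(x) * (1 - x - x^2) = x and matching coefficients gives a_0 = 0, a_1 = 1, and a_k = a_{k-1} + a_{k-2} for k >= 2. These are the Fibonacci numbers F_k.
Iterating from F_0 = 0, F_1 = 1:
F_0=0, F_1=1, F_2=1, F_3=2, F_4=3, F_5=5, F_6=8, F_7=13, F_8=21, F_9=34, ...
F_75 = 2111485077978050.

2111485077978050


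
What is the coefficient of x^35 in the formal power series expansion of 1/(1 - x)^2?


The negative binomial / multiset identity is
1/(1 - x)^r = sum_{k>=0} C(k + r - 1, r - 1) x^k.
Here r = 2 and k = 35, so the coefficient is
C(35 + 1, 1) = C(36, 1)
= 36

36


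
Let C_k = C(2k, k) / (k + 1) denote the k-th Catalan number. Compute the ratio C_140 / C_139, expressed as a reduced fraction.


Using C_k = (2k)! / (k! (k+1)!), the ratio C_{k+1}/C_k simplifies to
C_{k+1}/C_k = [(2k+2)! / ((k+1)! (k+2)!)] * [k! (k+1)! / (2k)!]
 = (2k+2)(2k+1) / ((k+1)(k+2)) = 2(2k+1) / (k+2).
For k = 139: 2(2*139 + 1) / (139 + 2) = 558/141 = 186/47.

186/47


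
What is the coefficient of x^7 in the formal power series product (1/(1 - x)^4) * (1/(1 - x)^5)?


Combine the factors: (1/(1 - x)^4) * (1/(1 - x)^5) = 1/(1 - x)^9.
Then use 1/(1 - x)^r = sum_{k>=0} C(k + r - 1, r - 1) x^k with r = 9 and k = 7:
C(15, 8) = 6435.

6435


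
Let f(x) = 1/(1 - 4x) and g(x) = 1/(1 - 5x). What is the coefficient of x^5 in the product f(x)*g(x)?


The coefficient of x^n in f*g is the Cauchy product: sum_{k=0}^{n} a^k * b^(n-k).
With a=4, b=5, n=5:
sum_{k=0}^{5} 4^k * 5^(5-k)
= 11529

11529


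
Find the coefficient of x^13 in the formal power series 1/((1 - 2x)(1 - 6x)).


By partial fractions or Cauchy convolution:
The coefficient equals sum_{k=0}^{13} 2^k * 6^(13-k).
= 19591036928

19591036928


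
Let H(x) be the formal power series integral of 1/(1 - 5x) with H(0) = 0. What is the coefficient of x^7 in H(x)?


1/(1 - 5x) = sum_{k>=0} 5^k x^k. Integrating termwise with H(0) = 0:
H(x) = sum_{k>=0} 5^k x^(k+1) / (k+1) = sum_{m>=1} 5^(m-1) x^m / m.
For m = 7: 5^6/7 = 15625/7 = 15625/7.

15625/7


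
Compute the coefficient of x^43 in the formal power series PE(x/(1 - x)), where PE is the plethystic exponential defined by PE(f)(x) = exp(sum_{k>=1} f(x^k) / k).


For f(x) = x/(1 - x) we have
sum_{k>=1} f(x^k) / k = sum_{k>=1} (1/k) * x^k / (1 - x^k) = sum_{k, m >= 1} x^(k m) / k,
which after exponentiating simplifies to
PE(x/(1 - x)) = prod_{k>=1} 1 / (1 - x^k).
This is the generating function for the partition function p(n), so the coefficient of x^43 is p(43).
Computing p(43) by dynamic programming over parts 1, 2, ..., 43: p(43) = 63261.

63261


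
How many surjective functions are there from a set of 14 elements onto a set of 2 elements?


By inclusion-exclusion on which target elements are missed, the number of surjections from an n-set onto a k-set is
surj(n, k) = sum_{j=0}^{k} (-1)^j C(k, j) (k - j)^n.
Equivalently surj(n, k) = k! * S(n, k), where S(n, k) is the Stirling number of the second kind.
For n = 14, k = 2:
S(14, 2) = 8191, so
surj = 2! * 8191 = 2 * 8191 = 16382.

16382


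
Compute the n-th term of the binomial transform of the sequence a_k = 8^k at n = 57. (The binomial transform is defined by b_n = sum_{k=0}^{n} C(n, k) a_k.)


With a_k = 8^k, b_n = sum_{k=0}^{n} C(n, k) 8^k = (1 + 8)^n by the binomial theorem.
For n = 57: (1 + 8)^57 = 9^57 = 2465034704958067503996131453373943813074726512397600969.

2465034704958067503996131453373943813074726512397600969


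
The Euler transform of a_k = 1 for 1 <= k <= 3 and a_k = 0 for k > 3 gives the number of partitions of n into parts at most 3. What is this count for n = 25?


Partitions of 25 into parts at most 3:
Using generating function (1-x)^(-1)(1-x^2)^(-1)(1-x^3)^(-1),
the coefficient of x^25 = 65

65


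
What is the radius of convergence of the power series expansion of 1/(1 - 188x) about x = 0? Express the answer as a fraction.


Expanding 1/(1 - 188x) = sum_{k>=0} 188^k x^k, the series converges when |188x| < 1, i.e., |x| < 1/188.
So the radius of convergence is 1/188 = 1/188.

1/188


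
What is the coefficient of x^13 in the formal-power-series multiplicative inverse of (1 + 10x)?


The inverse is 1/(1 + 10x). Apply the geometric identity 1/(1 - y) = sum_{k>=0} y^k with y = -10x:
1/(1 + 10x) = sum_{k>=0} (-10)^k x^k.
So the coefficient of x^13 is (-10)^13 = -10000000000000.

-10000000000000


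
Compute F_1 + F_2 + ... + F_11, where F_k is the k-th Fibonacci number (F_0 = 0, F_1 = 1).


Use the identity sum_{k=0}^{N} F_k = F_{N+2} - 1 (which follows from F_{k+2} - F_{k+1} = F_k). Then
sum_{k=1}^{11} F_k = (F_{13} - 1) - (F_{2} - 1) = F_{13} - F_{2}.
Computing: F_{13} = 233, F_{2} = 1, so
Sum = 233 - 1 = 232.

232


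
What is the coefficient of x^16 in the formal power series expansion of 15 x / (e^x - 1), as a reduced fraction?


The exponential generating function for Bernoulli numbers is
x / (e^x - 1) = sum_{k>=0} B_k x^k / k!.
So the coefficient of x^16 in 15 x / (e^x - 1) is 15 B_16 / 16!.
Computing: B_16 = -3617/510, 16! = 20922789888000, giving
15 * -3617/510 / 20922789888000 = -3617/711374856192000.

-3617/711374856192000


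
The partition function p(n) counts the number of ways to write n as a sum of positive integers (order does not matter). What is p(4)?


Using the generating function prod_{k>=1} 1/(1-x^k), we compute p(4).
By dynamic programming over parts 1 through 4:
p(4) = 5

5


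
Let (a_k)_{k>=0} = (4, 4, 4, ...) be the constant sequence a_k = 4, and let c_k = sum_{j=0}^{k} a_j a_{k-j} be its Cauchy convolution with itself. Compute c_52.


Since a_j = 4 for all j >= 0, the convolution sum becomes
c_k = sum_{j=0}^{k} 4 * 4 = 16 * (k + 1).
Equivalently, the generating function of (a_k) is 4/(1 - x) and its square is 16/(1 - x)^2 = sum_{k>=0} 16(k + 1) x^k.
For k = 52: 16 * 53 = 848.

848


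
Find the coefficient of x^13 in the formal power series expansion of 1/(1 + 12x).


Write 1/(1 + c x) = 1/(1 - (-c) x) and apply the geometric-series identity
1/(1 - y) = sum_{k>=0} y^k to get 1/(1 + c x) = sum_{k>=0} (-c)^k x^k.
So the coefficient of x^k is (-c)^k = (-1)^k * c^k.
Here c = 12 and k = 13:
(-12)^13 = -1 * 106993205379072 = -106993205379072

-106993205379072


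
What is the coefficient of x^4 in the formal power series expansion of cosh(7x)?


The Maclaurin series is cosh(t) = sum_{m>=0} t^(2m) / (2m)!, so substituting t = 7x, only even powers of x are nonzero, with coefficient of x^(2m) equal to 7^(2m) / (2m)!.
For x^4 the coefficient is 7^4/4! = 2401/24 = 2401/24.

2401/24


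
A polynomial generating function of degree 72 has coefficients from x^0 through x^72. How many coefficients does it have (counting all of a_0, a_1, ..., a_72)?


A polynomial of degree 72 takes the form a_0 + a_1 x + ... + a_72 x^72.
The number of coefficients is 72 + 1 = 73.

73


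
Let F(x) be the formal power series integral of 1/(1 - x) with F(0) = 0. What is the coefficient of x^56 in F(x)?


1/(1 - x) = sum_{k>=0} x^k. Integrating termwise and using F(0) = 0 gives
F(x) = sum_{k>=0} x^(k+1) / (k+1) = sum_{m>=1} x^m / m = -ln(1 - x).
So the coefficient of x^56 is 1/56 = 1/56.

1/56


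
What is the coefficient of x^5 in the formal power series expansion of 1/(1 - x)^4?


The expansion 1/(1 - x)^r = sum_{k>=0} C(k + r - 1, r - 1) x^k follows from the multiset / negative-binomial theorem (or from repeated differentiation of the geometric series).
For r = 4 and k = 5:
C(8, 3) = 40320 / (6 * 120) = 56.

56


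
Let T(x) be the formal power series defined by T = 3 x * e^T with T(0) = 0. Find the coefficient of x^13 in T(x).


Apply the Lagrange inversion formula: if T = 3 x * phi(T) with phi(t) = e^t, then
[x^n] T = 3^n * (1/n) [t^(n-1)] phi(t)^n = 3^n * (1/n) [t^(n-1)] e^(n t) = 3^n * (1/n) * n^(n-1) / (n-1)! = 3^n * n^(n-1) / n!.
When c = 1 this is the Cayley count of rooted labeled trees on n vertices, divided by n!.
For n = 13: 3^13 * 13^12 / 13! = 1594323 * 23298085122481/6227020800 = 11758364345276757/1971200.

11758364345276757/1971200


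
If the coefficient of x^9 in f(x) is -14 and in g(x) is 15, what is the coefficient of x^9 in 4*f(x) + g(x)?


Scalar multiplication scales coefficients: 4 * -14 = -56.
Then add the g coefficient: -56 + 15
= -41

-41


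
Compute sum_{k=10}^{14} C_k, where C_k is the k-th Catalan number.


C_10 through C_14: 16796, 58786, 208012, 742900, 2674440
Sum = 16796 + 58786 + 208012 + 742900 + 2674440
= 3700934

3700934


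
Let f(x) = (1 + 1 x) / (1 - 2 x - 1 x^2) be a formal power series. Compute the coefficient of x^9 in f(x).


Write f(x) = sum_{k>=0} a_k x^k. Multiplying both sides by 1 - 2 x - 1 x^2 gives
(1 - 2 x - 1 x^2) sum_{k>=0} a_k x^k = 1 + 1 x.
Matching coefficients:
 x^0: a_0 = 1
 x^1: a_1 - 2 a_0 = 1  =>  a_1 = 2*1 + 1 = 3
 x^k (k >= 2): a_k = 2 a_{k-1} + 1 a_{k-2}.
Iterating: a_2 = 7, a_3 = 17, a_4 = 41, a_5 = 99, a_6 = 239, a_7 = 577, a_8 = 1393, a_9 = 3363.
So the coefficient of x^9 is 3363.

3363


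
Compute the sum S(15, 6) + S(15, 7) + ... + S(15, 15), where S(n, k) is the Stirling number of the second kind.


By definition, S(n, k) counts partitions of an n-set into exactly k nonempty blocks.
Computing row n = 15 for k = 6..15:
S(15, k): 420693273, 408741333, 216627840, 67128490, 12662650, 1479478, 106470, 4550, 105, 1
Sum = 1127444190.

1127444190


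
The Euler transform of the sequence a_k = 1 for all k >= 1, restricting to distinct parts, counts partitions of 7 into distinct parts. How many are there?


Partitions of 7 into distinct parts can be computed via generating function.
Product (1+x)(1+x^2)(1+x^3)...
The coefficient of x^7 = 5

5


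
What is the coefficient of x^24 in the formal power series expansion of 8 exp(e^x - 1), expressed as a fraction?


exp(e^x - 1) is the exponential generating function for the Bell numbers Bell_k: exp(e^x - 1) = sum_{k>=0} Bell_k x^k / k!.
So the coefficient of x^24 in 8 exp(e^x - 1) is 8 Bell_24 / 24!.
Computing: Bell_24 = 445958869294805289 and 24! = 620448401733239439360000, giving
8 * 445958869294805289/620448401733239439360000 = 148652956431601763/25852016738884976640000.

148652956431601763/25852016738884976640000


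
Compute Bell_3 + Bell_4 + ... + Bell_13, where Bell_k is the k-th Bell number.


Recall Bell_k counts set partitions of a k-set (with Bell_0 = 1 by convention).
Bell_3 through Bell_13: 5, 15, 52, 203, 877, 4140, 21147, 115975, 678570, 4213597, 27644437
Sum = 5 + 15 + 52 + 203 + 877 + 4140 + 21147 + 115975 + 678570 + 4213597 + 27644437 = 32679018.

32679018


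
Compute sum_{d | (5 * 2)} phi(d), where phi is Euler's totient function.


First, 5 * 2 = 10. One classical identity is sum_{d | n} phi(d) = n (each k in [1, n] has a unique gcd with n, and among the k's with gcd(k, n) = n/d there are phi(d) of them). So the sum equals 10. We also verify directly:
Divisors of 10: 1, 2, 5, 10.
phi values: 1, 1, 4, 4.
Sum = 10.

10


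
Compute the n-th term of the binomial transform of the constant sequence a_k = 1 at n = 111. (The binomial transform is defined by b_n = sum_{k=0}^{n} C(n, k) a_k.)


With a_k = 1 for all k, b_n = sum_{k=0}^{n} C(n, k) = 2^n by the binomial theorem.
For n = 111: 2^111 = 2596148429267413814265248164610048.

2596148429267413814265248164610048


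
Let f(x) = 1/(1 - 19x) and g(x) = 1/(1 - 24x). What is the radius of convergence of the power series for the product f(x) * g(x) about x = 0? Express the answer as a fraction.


The radius of 1/(1 - 19x) is 1/19 (nearest singularity at x = 1/19), and the radius of 1/(1 - 24x) is 1/24.
The product f(x)*g(x) = 1/((1 - 19x)(1 - 24x)) has singularities at both 1/19 and 1/24, so its radius of convergence is the distance to the nearest one:
min(1/19, 1/24) = 1/24.

1/24


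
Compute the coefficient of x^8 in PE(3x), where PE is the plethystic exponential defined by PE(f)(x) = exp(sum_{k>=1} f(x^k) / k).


With f(x) = 3x, the exponent is sum_{k>=1} 3 x^k / k = 3 * (-ln(1 - x)). Exponentiating:
PE(3x) = exp(-3 ln(1 - x)) = 1/(1 - x)^3.
By the negative binomial expansion, [x^n] 1/(1 - x)^3 = C(n + 2, 2).
For n = 8: C(10, 2) = 45.

45


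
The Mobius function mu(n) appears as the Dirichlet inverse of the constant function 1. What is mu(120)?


120 has a squared prime factor, so mu(120) = 0.
Factorization reveals a repeated prime.

0


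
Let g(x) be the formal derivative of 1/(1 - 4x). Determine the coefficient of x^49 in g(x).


Differentiate termwise: d/dx sum_{k>=0} 4^k x^k = sum_{k>=1} k 4^k x^(k-1) = sum_{j>=0} (j+1) 4^(j+1) x^j.
Equivalently, d/dx [1/(1 - 4x)] = 4/(1 - 4x)^2.
For j = 49: 50 * 4^50 = 50 * 1267650600228229401496703205376 = 63382530011411470074835160268800.

63382530011411470074835160268800


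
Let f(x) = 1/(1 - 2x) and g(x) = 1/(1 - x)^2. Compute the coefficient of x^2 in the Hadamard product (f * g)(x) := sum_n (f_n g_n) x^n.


f has coefficients f_k = 2^k. For g = 1/(1 - x)^2 the coefficient is g_k = C(k + 1, 1) = k + 1. The Hadamard coefficient is (f * g)_k = 2^k * (k + 1).
For k = 2: 2^2 * 3 = 4 * 3 = 12.

12


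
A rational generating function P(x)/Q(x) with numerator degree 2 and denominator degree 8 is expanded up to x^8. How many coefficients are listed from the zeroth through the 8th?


Expanding up to x^8 gives the coefficients for x^0, x^1, ..., x^8.
That is 8 + 1 = 9 coefficients in total.

9


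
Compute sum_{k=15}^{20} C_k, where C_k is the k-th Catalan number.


C_15 through C_20: 9694845, 35357670, 129644790, 477638700, 1767263190, 6564120420
Sum = 9694845 + 35357670 + 129644790 + 477638700 + 1767263190 + 6564120420
= 8983719615

8983719615


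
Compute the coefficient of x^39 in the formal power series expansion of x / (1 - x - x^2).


Let f(x) = sum_{k>=0} a_k x^k. Multiplying f(x) * (1 - x - x^2) = x and matching coefficients gives a_0 = 0, a_1 = 1, and a_k = a_{k-1} + a_{k-2} for k >= 2. These are the Fibonacci numbers F_k.
Iterating from F_0 = 0, F_1 = 1:
F_0=0, F_1=1, F_2=1, F_3=2, F_4=3, F_5=5, F_6=8, F_7=13, F_8=21, F_9=34, ...
F_39 = 63245986.

63245986


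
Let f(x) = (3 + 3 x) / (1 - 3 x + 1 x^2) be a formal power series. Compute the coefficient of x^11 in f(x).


Write f(x) = sum_{k>=0} a_k x^k. Multiplying both sides by 1 - 3 x + 1 x^2 gives
(1 - 3 x + 1 x^2) sum_{k>=0} a_k x^k = 3 + 3 x.
Matching coefficients:
 x^0: a_0 = 3
 x^1: a_1 - 3 a_0 = 3  =>  a_1 = 3*3 + 3 = 12
 x^k (k >= 2): a_k = 3 a_{k-1} - 1 a_{k-2}.
Iterating: a_2 = 33, a_3 = 87, a_4 = 228, a_5 = 597, a_6 = 1563, a_7 = 4092, a_8 = 10713, a_9 = 28047, a_10 = 73428, a_11 = 192237.
So the coefficient of x^11 is 192237.

192237


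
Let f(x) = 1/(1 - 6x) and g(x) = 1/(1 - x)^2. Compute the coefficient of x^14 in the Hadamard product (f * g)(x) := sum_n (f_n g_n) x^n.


f has coefficients f_k = 6^k. For g = 1/(1 - x)^2 the coefficient is g_k = C(k + 1, 1) = k + 1. The Hadamard coefficient is (f * g)_k = 6^k * (k + 1).
For k = 14: 6^14 * 15 = 78364164096 * 15 = 1175462461440.

1175462461440


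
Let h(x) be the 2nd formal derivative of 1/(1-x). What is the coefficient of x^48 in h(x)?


Differentiating 2 times: d^2/dx^2 [1/(1-x)] = 2!/(1-x)^3.
The expansion 1/(1-x)^3 = sum_{k>=0} C(k+2, 2) x^k, so the coefficient of x^n in 2!/(1-x)^3 is 2! * C(n+2, 2).
For n = 48: 2 * C(50, 2) = 2 * 1225 = 2450

2450


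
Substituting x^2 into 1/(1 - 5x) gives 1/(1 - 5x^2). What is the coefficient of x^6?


The coefficient of x^(2m) in 1/(1 - 5x^2) is 5^m.
With n = 6 = 2*3, the coefficient is 5^3 = 125.

125


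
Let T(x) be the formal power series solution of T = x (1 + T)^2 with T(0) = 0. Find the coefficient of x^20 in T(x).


Apply the Lagrange inversion formula: if T = x * phi(T) with phi(t) = (1 + t)^2, then [x^n] T = (1/n) [t^(n-1)] phi(t)^n = (1/n) [t^(n-1)] (1 + t)^(2n) = (1/n) C(2n, n-1).
Using the identity C(2n, n-1) = C(2n, n) * n / (n+1), the unscaled factor equals C(2n, n) / (n+1) = C_n, the n-th Catalan number.
For n = 20: C_20 = C(40, 20) / 21 = 137846528820/21 = 6564120420 = 6564120420.

6564120420


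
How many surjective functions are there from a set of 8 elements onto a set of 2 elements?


By inclusion-exclusion on which target elements are missed, the number of surjections from an n-set onto a k-set is
surj(n, k) = sum_{j=0}^{k} (-1)^j C(k, j) (k - j)^n.
Equivalently surj(n, k) = k! * S(n, k), where S(n, k) is the Stirling number of the second kind.
For n = 8, k = 2:
S(8, 2) = 127, so
surj = 2! * 127 = 2 * 127 = 254.

254


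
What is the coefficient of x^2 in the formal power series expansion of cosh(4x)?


The Maclaurin series is cosh(t) = sum_{m>=0} t^(2m) / (2m)!, so substituting t = 4x, only even powers of x are nonzero, with coefficient of x^(2m) equal to 4^(2m) / (2m)!.
For x^2 the coefficient is 4^2/2! = 16/2 = 8.

8


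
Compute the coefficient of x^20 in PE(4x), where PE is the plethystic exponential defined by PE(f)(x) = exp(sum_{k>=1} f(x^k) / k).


With f(x) = 4x, the exponent is sum_{k>=1} 4 x^k / k = 4 * (-ln(1 - x)). Exponentiating:
PE(4x) = exp(-4 ln(1 - x)) = 1/(1 - x)^4.
By the negative binomial expansion, [x^n] 1/(1 - x)^4 = C(n + 3, 3).
For n = 20: C(23, 3) = 1771.

1771


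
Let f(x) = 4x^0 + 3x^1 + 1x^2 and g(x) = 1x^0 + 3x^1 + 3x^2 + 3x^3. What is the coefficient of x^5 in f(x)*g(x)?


Cauchy product at x^5:
1*3
= 3

3


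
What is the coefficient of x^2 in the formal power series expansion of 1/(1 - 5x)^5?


The general identity 1/(1 - c x)^r = sum_{k>=0} c^k C(k + r - 1, r - 1) x^k follows by substituting y = c x into 1/(1 - y)^r = sum_{k>=0} C(k + r - 1, r - 1) y^k.
For c = 5, r = 5, k = 2:
5^2 * C(6, 4) = 25 * 15 = 375.

375


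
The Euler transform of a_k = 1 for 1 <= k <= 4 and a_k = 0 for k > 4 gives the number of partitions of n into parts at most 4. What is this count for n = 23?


Partitions of 23 into parts at most 4:
Using generating function (1-x)^(-1)(1-x^2)^(-1)...(1-x^4)^(-1),
the coefficient of x^23 = 150

150


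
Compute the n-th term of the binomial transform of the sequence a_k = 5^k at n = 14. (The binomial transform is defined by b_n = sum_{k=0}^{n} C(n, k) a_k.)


With a_k = 5^k, b_n = sum_{k=0}^{n} C(n, k) 5^k = (1 + 5)^n by the binomial theorem.
For n = 14: (1 + 5)^14 = 6^14 = 78364164096.

78364164096


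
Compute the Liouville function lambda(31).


The Liouville function is lambda(k) = (-1)^Omega(k), where Omega(k) counts the prime factors of k with multiplicity.
Factoring: 31 = 31, so Omega(31) = 1.
lambda(31) = (-1)^1 = -1.

-1


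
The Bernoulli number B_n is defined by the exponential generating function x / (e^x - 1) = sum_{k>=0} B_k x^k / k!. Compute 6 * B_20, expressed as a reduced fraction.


Bernoulli numbers can also be computed recursively via B_0 = 1 and sum_{j=0}^{m} C(m+1, j) B_j = 0 for m >= 1. Odd-index Bernoulli numbers vanish for k >= 3.
Computing B_20 = -174611/330, so 6 * B_20 = 6 * -174611/330 = -174611/55.

-174611/55


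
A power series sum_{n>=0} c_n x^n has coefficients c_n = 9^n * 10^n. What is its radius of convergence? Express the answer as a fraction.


By the root test (Cauchy-Hadamard), the radius is R = 1 / limsup_n |c_n|^(1/n).
Here |c_n|^(1/n) = (9^n * 10^n)^(1/n) = 9 * 10 = 90 for all n.
So R = 1/90 = 1/90.

1/90


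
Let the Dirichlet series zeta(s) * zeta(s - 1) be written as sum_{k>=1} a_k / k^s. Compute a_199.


Convolution gives a_k = sum_{d | k} d * 1 = sum_{d | k} d = sigma(k), the sum of positive divisors of k.
For k = 199, the divisors are 1, 199, so
sigma(199) = 1 + 199 = 200.

200


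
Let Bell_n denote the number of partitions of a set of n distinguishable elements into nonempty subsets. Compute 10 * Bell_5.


Bell_5 can be computed from the Bell triangle or from Dobinski's identity Bell_n = (1/e) * sum_{k>=0} k^n / k!.
Computing Bell_5 = 52.
Then 10 * 52 = 520.

520


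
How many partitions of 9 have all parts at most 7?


Using the generating function (1-x)^(-1)(1-x^2)^(-1)...(1-x^7)^(-1),
the coefficient of x^9 counts these restricted partitions.
Result = 28

28


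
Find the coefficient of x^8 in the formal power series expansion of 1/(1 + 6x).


Write 1/(1 + c x) = 1/(1 - (-c) x) and apply the geometric-series identity
1/(1 - y) = sum_{k>=0} y^k to get 1/(1 + c x) = sum_{k>=0} (-c)^k x^k.
So the coefficient of x^k is (-c)^k = (-1)^k * c^k.
Here c = 6 and k = 8:
(-6)^8 = 1 * 1679616 = 1679616

1679616


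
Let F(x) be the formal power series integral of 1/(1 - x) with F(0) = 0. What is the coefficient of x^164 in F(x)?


1/(1 - x) = sum_{k>=0} x^k. Integrating termwise and using F(0) = 0 gives
F(x) = sum_{k>=0} x^(k+1) / (k+1) = sum_{m>=1} x^m / m = -ln(1 - x).
So the coefficient of x^164 is 1/164 = 1/164.

1/164


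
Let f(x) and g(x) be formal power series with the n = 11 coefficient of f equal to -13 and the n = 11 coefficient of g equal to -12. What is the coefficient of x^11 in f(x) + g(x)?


Addition of formal power series is termwise.
The coefficient of x^11 in f + g = -13 + -12
= -25

-25


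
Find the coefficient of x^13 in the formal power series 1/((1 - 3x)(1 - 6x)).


By partial fractions or Cauchy convolution:
The coefficient equals sum_{k=0}^{13} 3^k * 6^(13-k).
= 26119793709

26119793709


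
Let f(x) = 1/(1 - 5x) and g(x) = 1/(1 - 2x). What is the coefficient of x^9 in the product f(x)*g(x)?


The coefficient of x^n in f*g is the Cauchy product: sum_{k=0}^{n} a^k * b^(n-k).
With a=5, b=2, n=9:
sum_{k=0}^{9} 5^k * 2^(9-k)
= 3254867

3254867


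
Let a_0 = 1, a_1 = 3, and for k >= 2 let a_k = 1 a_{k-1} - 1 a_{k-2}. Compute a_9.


Iterating the recurrence forward:
a_0 = 1
a_1 = 3
a_2 = 1*3 - 1*1 = 2
a_3 = 1*2 - 1*3 = -1
a_4 = 1*-1 - 1*2 = -3
a_5 = 1*-3 - 1*-1 = -2
a_6 = 1*-2 - 1*-3 = 1
a_7 = 1*1 - 1*-2 = 3
a_8 = 1*3 - 1*1 = 2
a_9 = 1*2 - 1*3 = -1
So a_9 = -1.

-1


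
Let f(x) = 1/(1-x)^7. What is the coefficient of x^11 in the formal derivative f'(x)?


Differentiate: d/dx [ 1/(1-x)^r ] = r / (1-x)^(r+1).
Here r = 7, so f'(x) = 7 / (1-x)^8.
The expansion of 1/(1-x)^(r+1) has coefficient of x^n equal to C(n+r, r).
So the coefficient of x^11 in f'(x) is
7 * C(18, 7) = 7 * 31824 = 222768

222768


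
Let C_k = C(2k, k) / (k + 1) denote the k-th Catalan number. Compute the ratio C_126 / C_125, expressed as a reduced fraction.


Using C_k = (2k)! / (k! (k+1)!), the ratio C_{k+1}/C_k simplifies to
C_{k+1}/C_k = [(2k+2)! / ((k+1)! (k+2)!)] * [k! (k+1)! / (2k)!]
 = (2k+2)(2k+1) / ((k+1)(k+2)) = 2(2k+1) / (k+2).
For k = 125: 2(2*125 + 1) / (125 + 2) = 502/127 = 502/127.

502/127


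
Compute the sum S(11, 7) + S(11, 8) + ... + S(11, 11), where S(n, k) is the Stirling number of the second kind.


By definition, S(n, k) counts partitions of an n-set into exactly k nonempty blocks.
Computing row n = 11 for k = 7..11:
S(11, k): 63987, 11880, 1155, 55, 1
Sum = 77078.

77078


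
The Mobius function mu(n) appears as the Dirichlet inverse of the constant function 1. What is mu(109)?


109 = 109 (all distinct primes).
mu(109) = (-1)^1 = -1

-1


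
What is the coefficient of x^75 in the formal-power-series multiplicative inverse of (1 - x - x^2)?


Let the inverse be f(x) = sum_{k>=0} a_k x^k. From f(x) * (1 - x - x^2) = 1 and matching coefficients:
 x^0: a_0 = 1.
 x^1: a_1 - a_0 = 0, so a_1 = 1.
 x^k (k >= 2): a_k - a_{k-1} - a_{k-2} = 0, i.e. a_k = a_{k-1} + a_{k-2}.
This is the Fibonacci-type recurrence shifted so that a_0 = a_1 = 1.
Iterating: a_0=1, a_1=1, a_2=2, a_3=3, a_4=5, a_5=8, a_6=13, a_7=21, a_8=34, a_9=55, ...
a_75 = 3416454622906707.

3416454622906707


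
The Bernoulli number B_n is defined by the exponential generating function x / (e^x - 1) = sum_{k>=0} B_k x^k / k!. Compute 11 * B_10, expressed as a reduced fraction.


Bernoulli numbers can also be computed recursively via B_0 = 1 and sum_{j=0}^{m} C(m+1, j) B_j = 0 for m >= 1. Odd-index Bernoulli numbers vanish for k >= 3.
Computing B_10 = 5/66, so 11 * B_10 = 11 * 5/66 = 5/6.

5/6


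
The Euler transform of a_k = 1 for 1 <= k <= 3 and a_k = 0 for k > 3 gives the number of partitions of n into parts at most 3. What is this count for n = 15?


Partitions of 15 into parts at most 3:
Using generating function (1-x)^(-1)(1-x^2)^(-1)(1-x^3)^(-1),
the coefficient of x^15 = 27

27


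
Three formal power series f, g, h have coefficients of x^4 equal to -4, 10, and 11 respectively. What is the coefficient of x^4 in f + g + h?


Series addition is componentwise:
-4 + 10 + 11
= 17

17


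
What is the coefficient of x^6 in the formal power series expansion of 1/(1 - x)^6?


The expansion 1/(1 - x)^r = sum_{k>=0} C(k + r - 1, r - 1) x^k follows from the multiset / negative-binomial theorem (or from repeated differentiation of the geometric series).
For r = 6 and k = 6:
C(11, 5) = 39916800 / (120 * 720) = 462.

462


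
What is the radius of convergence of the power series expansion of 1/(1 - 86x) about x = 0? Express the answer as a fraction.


Expanding 1/(1 - 86x) = sum_{k>=0} 86^k x^k, the series converges when |86x| < 1, i.e., |x| < 1/86.
So the radius of convergence is 1/86 = 1/86.

1/86


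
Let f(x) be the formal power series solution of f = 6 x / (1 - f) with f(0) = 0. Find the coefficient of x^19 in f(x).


Apply Lagrange inversion: f = 6 x * phi(f) with phi(t) = 1/(1 - t), so
[x^n] f = 6^n * (1/n) [t^(n-1)] phi(t)^n = 6^n * (1/n) [t^(n-1)] (1 - t)^(-n) = 6^n * (1/n) C(2n - 2, n - 1) = 6^n * C_{n-1}.
For n = 19: C_18 = C(36, 18) / 19 = 9075135300/19 = 477638700.
With the 6^19 = 609359740010496 factor, the coefficient is 609359740010496 * 477638700 = 291053794050951295795200.

291053794050951295795200


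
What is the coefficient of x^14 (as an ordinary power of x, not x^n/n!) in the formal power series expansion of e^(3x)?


The exponential series is e^y = sum_{k>=0} y^k / k!. Substituting y = 3x gives
e^(3x) = sum_{k>=0} 3^k x^k / k!.
So the coefficient of x^n is a^n/n! with a = 3, n = 14:
3^14 / 14! = 4782969/87178291200 = 19683/358758400

19683/358758400


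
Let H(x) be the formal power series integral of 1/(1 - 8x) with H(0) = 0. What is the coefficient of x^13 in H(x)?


1/(1 - 8x) = sum_{k>=0} 8^k x^k. Integrating termwise with H(0) = 0:
H(x) = sum_{k>=0} 8^k x^(k+1) / (k+1) = sum_{m>=1} 8^(m-1) x^m / m.
For m = 13: 8^12/13 = 68719476736/13 = 68719476736/13.

68719476736/13


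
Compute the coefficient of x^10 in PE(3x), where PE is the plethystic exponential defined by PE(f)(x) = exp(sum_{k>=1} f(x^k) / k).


With f(x) = 3x, the exponent is sum_{k>=1} 3 x^k / k = 3 * (-ln(1 - x)). Exponentiating:
PE(3x) = exp(-3 ln(1 - x)) = 1/(1 - x)^3.
By the negative binomial expansion, [x^n] 1/(1 - x)^3 = C(n + 2, 2).
For n = 10: C(12, 2) = 66.

66


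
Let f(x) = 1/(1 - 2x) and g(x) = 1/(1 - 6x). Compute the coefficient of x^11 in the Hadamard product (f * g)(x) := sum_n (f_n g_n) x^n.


f has coefficients f_k = 2^k and g has coefficients g_k = 6^k, so the Hadamard product has coefficient (f*g)_k = 2^k * 6^k = 12^k.
For k = 11: 12^11 = 743008370688.

743008370688


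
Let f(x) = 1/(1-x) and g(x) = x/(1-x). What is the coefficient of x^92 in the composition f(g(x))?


First simplify the composition: f(g(x)) = 1/(1 - x/(1-x)) = (1-x)/((1-x) - x) = (1-x)/(1-2x).
Now extract the coefficient. Write (1-x)/(1-2x) = 1/(1-2x) - x/(1-2x).
The coefficient of x^n in 1/(1-2x) is 2^n, and in x/(1-2x) is 2^(n-1) (for n >= 1).
So the coefficient of x^92 is 2^92 - 2^91 = 4951760157141521099596496896 - 2475880078570760549798248448 = 2475880078570760549798248448.

2475880078570760549798248448


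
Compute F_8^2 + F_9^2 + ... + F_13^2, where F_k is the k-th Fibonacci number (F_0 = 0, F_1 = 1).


There is a standard identity sum_{k=0}^{N} F_k^2 = F_N * F_{N+1} (proved inductively from the telescoping relation F_k^2 = F_k F_{k+1} - F_{k-1} F_k). Then
sum_{k=8}^{13} F_k^2 = F_13 F_14 - F_7 F_8.
Computing: F_13 = 233, F_14 = 377, F_7 = 13, F_8 = 21.
Sum = 233 * 377 - 13 * 21 = 87568.

87568


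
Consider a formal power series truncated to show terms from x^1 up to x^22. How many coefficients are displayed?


From x^1 to x^22 inclusive, the count is 22 - 1 + 1 = 22.

22


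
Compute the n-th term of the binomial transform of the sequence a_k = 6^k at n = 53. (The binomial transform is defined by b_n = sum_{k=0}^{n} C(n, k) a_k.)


With a_k = 6^k, b_n = sum_{k=0}^{n} C(n, k) 6^k = (1 + 6)^n by the binomial theorem.
For n = 53: (1 + 6)^53 = 7^53 = 616873509628062366290756156815389726793178407.

616873509628062366290756156815389726793178407


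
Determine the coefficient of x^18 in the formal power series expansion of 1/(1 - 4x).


The geometric series identity gives 1/(1 - c x) = sum_{k>=0} c^k x^k, so the coefficient of x^k is c^k.
Here c = 4 and k = 18.
Computing: 4^18 = 68719476736

68719476736


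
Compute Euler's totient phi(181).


phi(n) counts integers in [1, n] coprime to n. Using the multiplicative formula phi(n) = n * prod_{p | n} (1 - 1/p):
181 = 181, so
phi(181) = 181 * (1 - 1/181) = 180.

180


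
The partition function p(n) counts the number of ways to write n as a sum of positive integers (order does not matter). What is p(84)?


Using the generating function prod_{k>=1} 1/(1-x^k), we compute p(84).
By dynamic programming over parts 1 through 84:
p(84) = 26543660

26543660


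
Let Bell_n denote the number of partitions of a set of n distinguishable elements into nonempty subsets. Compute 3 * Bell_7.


Bell_7 can be computed from the Bell triangle or from Dobinski's identity Bell_n = (1/e) * sum_{k>=0} k^n / k!.
Computing Bell_7 = 877.
Then 3 * 877 = 2631.

2631


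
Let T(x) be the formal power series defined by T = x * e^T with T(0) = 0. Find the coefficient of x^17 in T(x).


Apply the Lagrange inversion formula: if T = x * phi(T) with phi(t) = e^t, then
[x^n] T = (1/n) [t^(n-1)] phi(t)^n = (1/n) [t^(n-1)] e^(n t) = (1/n) * n^(n-1) / (n-1)! = n^(n-1) / n!.
When c = 1 this is the Cayley count of rooted labeled trees on n vertices, divided by n!.
For n = 17: 17^16 / 17! = 48661191875666868481/355687428096000 = 2862423051509815793/20922789888000.

2862423051509815793/20922789888000


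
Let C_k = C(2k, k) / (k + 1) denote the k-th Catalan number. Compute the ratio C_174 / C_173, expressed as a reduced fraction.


Using C_k = (2k)! / (k! (k+1)!), the ratio C_{k+1}/C_k simplifies to
C_{k+1}/C_k = [(2k+2)! / ((k+1)! (k+2)!)] * [k! (k+1)! / (2k)!]
 = (2k+2)(2k+1) / ((k+1)(k+2)) = 2(2k+1) / (k+2).
For k = 173: 2(2*173 + 1) / (173 + 2) = 694/175 = 694/175.

694/175


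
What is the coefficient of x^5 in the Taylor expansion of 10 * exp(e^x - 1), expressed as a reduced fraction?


exp(e^x - 1) = sum_{k>=0} Bell_k x^k / k!, where Bell_k is the k-th Bell number.
So the coefficient of x^5 is 10 * Bell_5 / 5!.
Computing: Bell_5 = 52 and 5! = 120, giving
10 * 52/120 = 13/3.

13/3


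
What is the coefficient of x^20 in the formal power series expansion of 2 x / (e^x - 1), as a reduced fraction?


The exponential generating function for Bernoulli numbers is
x / (e^x - 1) = sum_{k>=0} B_k x^k / k!.
So the coefficient of x^20 in 2 x / (e^x - 1) is 2 B_20 / 20!.
Computing: B_20 = -174611/330, 20! = 2432902008176640000, giving
2 * -174611/330 / 2432902008176640000 = -174611/401428831349145600000.

-174611/401428831349145600000


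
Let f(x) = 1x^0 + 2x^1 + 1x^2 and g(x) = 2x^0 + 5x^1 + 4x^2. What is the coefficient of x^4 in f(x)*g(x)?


Cauchy product at x^4:
1*4
= 4

4


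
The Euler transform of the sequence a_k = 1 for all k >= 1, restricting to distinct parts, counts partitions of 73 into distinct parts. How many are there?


Partitions of 73 into distinct parts can be computed via generating function.
Product (1+x)(1+x^2)(1+x^3)...
The coefficient of x^73 = 40026

40026


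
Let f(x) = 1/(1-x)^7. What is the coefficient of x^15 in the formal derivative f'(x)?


Differentiate: d/dx [ 1/(1-x)^r ] = r / (1-x)^(r+1).
Here r = 7, so f'(x) = 7 / (1-x)^8.
The expansion of 1/(1-x)^(r+1) has coefficient of x^n equal to C(n+r, r).
So the coefficient of x^15 in f'(x) is
7 * C(22, 7) = 7 * 170544 = 1193808

1193808


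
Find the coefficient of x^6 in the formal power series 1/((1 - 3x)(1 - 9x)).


By partial fractions or Cauchy convolution:
The coefficient equals sum_{k=0}^{6} 3^k * 9^(6-k).
= 796797

796797
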